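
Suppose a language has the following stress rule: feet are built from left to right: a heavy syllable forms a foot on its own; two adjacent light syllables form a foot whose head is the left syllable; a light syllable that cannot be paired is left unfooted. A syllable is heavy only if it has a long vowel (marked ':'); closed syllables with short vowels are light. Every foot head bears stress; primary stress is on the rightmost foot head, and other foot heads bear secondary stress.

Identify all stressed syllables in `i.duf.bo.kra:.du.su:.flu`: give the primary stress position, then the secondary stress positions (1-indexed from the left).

primary 6, secondary 1, 4

Weights: 1 i L, 2 duf L, 3 bo L, 4 kra: H, 5 du L, 6 su: H, 7 flu L.
Parse left to right (heavy = foot alone; LL = one foot; stranded L unfooted): (ˈi.duf) bo (ˈkra:) du (ˈsu:) flu.
Foot heads: 1, 4, 6.
Primary stress on the rightmost head = syllable 6.
Secondary stress on 1, 4: ˌi.duf.bo.ˌkra:.du.ˈsu:.flu.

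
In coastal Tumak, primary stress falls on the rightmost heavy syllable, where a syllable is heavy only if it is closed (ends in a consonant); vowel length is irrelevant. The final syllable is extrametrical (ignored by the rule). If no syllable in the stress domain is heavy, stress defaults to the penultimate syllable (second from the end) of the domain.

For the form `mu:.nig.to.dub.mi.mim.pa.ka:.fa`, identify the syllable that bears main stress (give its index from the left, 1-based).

The final syllable (9, fa) is extrametrical; the stress domain is syllables 1–8.
Weights: 1 mu: L, 2 nig H, 3 to L, 4 dub H, 5 mi L, 6 mim H, 7 pa L, 8 ka: L.
Heavy syllables in the domain: 2, 4, 6. The rightmost is syllable 6 (mim).
Primary stress: syllable 6 → mu:.nig.to.dub.mi.ˈmim.pa.ka:.fa.

6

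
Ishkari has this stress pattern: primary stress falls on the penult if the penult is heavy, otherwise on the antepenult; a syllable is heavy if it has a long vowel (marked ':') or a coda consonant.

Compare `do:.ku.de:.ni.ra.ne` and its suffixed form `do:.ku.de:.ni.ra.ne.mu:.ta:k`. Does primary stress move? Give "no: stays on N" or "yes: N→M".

Base `do:.ku.de:.ni.ra.ne` (6 syllables):
  Weights: 4 ni L, 5 ra L, 6 ne L.
  The penult (syllable 5, ra) is light, so stress falls on the antepenult (syllable 4, ni).
  → primary stress on syllable 4.
Suffixed `do:.ku.de:.ni.ra.ne.mu:.ta:k` (8 syllables):
  Weights: 6 ne L, 7 mu: H, 8 ta:k H.
  The penult (syllable 7, mu:) is heavy, so it takes stress.
  → primary stress on syllable 7.

yes: 4→7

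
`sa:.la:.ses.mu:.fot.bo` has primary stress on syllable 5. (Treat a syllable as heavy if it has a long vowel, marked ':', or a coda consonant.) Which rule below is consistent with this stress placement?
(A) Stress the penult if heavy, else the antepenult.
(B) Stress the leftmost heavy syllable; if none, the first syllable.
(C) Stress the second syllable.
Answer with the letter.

Rule A → syllable 5 ✓.
Rule B → syllable 1 (observed: 5).
Rule C → syllable 2 (observed: 5).

A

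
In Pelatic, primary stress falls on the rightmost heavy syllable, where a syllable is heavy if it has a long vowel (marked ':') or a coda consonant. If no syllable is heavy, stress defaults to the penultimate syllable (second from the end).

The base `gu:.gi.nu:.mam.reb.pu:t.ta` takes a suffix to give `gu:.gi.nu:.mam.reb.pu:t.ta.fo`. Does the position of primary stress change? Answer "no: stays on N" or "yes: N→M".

no: stays on 6

Base `gu:.gi.nu:.mam.reb.pu:t.ta` (7 syllables):
  Weights: 1 gu: H, 2 gi L, 3 nu: H, 4 mam H, 5 reb H, 6 pu:t H, 7 ta L.
  Heavy syllables in the domain: 1, 3, 4, 5, 6. The rightmost is syllable 6 (pu:t).
  → primary stress on syllable 6.
Suffixed `gu:.gi.nu:.mam.reb.pu:t.ta.fo` (8 syllables):
  Weights: 1 gu: H, 2 gi L, 3 nu: H, 4 mam H, 5 reb H, 6 pu:t H, 7 ta L, 8 fo L.
  Heavy syllables in the domain: 1, 3, 4, 5, 6. The rightmost is syllable 6 (pu:t).
  → primary stress on syllable 6.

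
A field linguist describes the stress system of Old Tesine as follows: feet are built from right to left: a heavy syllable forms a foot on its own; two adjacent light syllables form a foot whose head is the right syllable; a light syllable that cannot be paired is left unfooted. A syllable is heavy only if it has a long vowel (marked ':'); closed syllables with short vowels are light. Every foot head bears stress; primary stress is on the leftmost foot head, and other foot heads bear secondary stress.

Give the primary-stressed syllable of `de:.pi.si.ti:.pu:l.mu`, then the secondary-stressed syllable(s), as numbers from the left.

primary 1, secondary 3, 4, 5

Weights: 1 de: H, 2 pi L, 3 si L, 4 ti: H, 5 pu:l H, 6 mu L.
Parse right to left (heavy = foot alone; LL = one foot; stranded L unfooted): (ˈde:) (pi.ˈsi) (ˈti:) (ˈpu:l) mu.
Foot heads: 1, 3, 4, 5.
Primary stress on the leftmost head = syllable 1.
Secondary stress on 3, 4, 5: ˈde:.pi.ˌsi.ˌti:.ˌpu:l.mu.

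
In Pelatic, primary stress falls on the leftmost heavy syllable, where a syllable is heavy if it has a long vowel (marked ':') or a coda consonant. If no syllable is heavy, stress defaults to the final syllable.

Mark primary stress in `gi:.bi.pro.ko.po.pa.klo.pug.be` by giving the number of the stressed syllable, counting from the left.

Weights: 1 gi: H, 2 bi L, 3 pro L, 4 ko L, 5 po L, 6 pa L, 7 klo L, 8 pug H, 9 be L.
Heavy syllables in the domain: 1, 8. The leftmost is syllable 1 (gi:).
Primary stress: syllable 1 → ˈgi:.bi.pro.ko.po.pa.klo.pug.be.

1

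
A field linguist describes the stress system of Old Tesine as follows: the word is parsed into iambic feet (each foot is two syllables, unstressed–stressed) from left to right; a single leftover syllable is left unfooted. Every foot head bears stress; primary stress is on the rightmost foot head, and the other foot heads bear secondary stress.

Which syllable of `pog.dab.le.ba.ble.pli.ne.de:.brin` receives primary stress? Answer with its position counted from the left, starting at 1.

8

Parse left to right into iambic (σˈσ) feet: (pog.ˈdab) (le.ˈba) (ble.ˈpli) (ne.ˈde:) brin. Syllable 9 is left unfooted.
Foot heads (stressed positions): 2, 4, 6, 8.
End Rule Rightmost: primary stress on the rightmost head = syllable 8.
Primary stress: syllable 8 → pog.dab.le.ba.ble.pli.ne.ˈde:.brin.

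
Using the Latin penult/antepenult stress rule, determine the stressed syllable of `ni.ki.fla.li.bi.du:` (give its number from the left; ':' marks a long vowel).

Classical Latin: stress the penult if heavy (long vowel or closed), else the antepenult.
Weights: 4 li L, 5 bi L, 6 du: H.
The penult (syllable 5, bi) is light, so stress falls on the antepenult (syllable 4, li).
Stress on syllable 4: ni.ki.fla.ˈli.bi.du:.

4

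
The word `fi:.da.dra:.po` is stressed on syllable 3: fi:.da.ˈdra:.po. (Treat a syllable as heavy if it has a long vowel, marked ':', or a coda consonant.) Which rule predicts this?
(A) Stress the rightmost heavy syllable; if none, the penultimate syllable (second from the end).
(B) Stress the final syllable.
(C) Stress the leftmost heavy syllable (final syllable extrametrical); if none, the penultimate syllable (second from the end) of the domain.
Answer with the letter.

A

Rule A → syllable 3 ✓.
Rule B → syllable 4 (observed: 3).
Rule C → syllable 1 (observed: 3).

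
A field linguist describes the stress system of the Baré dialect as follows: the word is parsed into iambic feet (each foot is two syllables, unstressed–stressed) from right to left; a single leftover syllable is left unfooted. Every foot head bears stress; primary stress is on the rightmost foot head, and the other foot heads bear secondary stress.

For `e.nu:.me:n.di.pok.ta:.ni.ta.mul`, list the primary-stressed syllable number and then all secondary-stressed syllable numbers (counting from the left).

primary 9, secondary 3, 5, 7

Parse right to left into iambic (σˈσ) feet: e (nu:.ˈme:n) (di.ˈpok) (ta:.ˈni) (ta.ˈmul). Syllable 1 is left unfooted.
Foot heads (stressed positions): 3, 5, 7, 9.
End Rule Rightmost: primary stress on the rightmost head = syllable 9.
Secondary stress on 3, 5, 7: e.nu:.ˌme:n.di.ˌpok.ta:.ˌni.ta.ˈmul.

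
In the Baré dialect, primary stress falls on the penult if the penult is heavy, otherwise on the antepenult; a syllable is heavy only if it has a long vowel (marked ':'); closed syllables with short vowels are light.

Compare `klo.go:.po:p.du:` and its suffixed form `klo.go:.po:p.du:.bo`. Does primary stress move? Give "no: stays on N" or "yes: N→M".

Base `klo.go:.po:p.du:` (4 syllables):
  Weights: 2 go: H, 3 po:p H, 4 du: H.
  The penult (syllable 3, po:p) is heavy, so it takes stress.
  → primary stress on syllable 3.
Suffixed `klo.go:.po:p.du:.bo` (5 syllables):
  Weights: 3 po:p H, 4 du: H, 5 bo L.
  The penult (syllable 4, du:) is heavy, so it takes stress.
  → primary stress on syllable 4.

yes: 3→4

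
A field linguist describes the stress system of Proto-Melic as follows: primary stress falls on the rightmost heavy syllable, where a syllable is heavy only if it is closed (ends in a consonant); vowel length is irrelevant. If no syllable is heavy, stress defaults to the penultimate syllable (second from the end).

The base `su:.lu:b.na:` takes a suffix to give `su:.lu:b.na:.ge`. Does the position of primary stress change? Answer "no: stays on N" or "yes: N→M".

Base `su:.lu:b.na:` (3 syllables):
  Weights: 1 su: L, 2 lu:b H, 3 na: L.
  Heavy syllables in the domain: 2. The rightmost is syllable 2 (lu:b).
  → primary stress on syllable 2.
Suffixed `su:.lu:b.na:.ge` (4 syllables):
  Weights: 1 su: L, 2 lu:b H, 3 na: L, 4 ge L.
  Heavy syllables in the domain: 2. The rightmost is syllable 2 (lu:b).
  → primary stress on syllable 2.

no: stays on 2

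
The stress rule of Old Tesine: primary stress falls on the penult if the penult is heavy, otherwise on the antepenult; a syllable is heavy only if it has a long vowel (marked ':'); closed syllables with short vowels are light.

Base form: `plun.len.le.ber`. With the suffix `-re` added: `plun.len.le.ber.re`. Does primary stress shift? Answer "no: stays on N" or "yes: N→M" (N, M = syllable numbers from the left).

yes: 2→3

Base `plun.len.le.ber` (4 syllables):
  Weights: 2 len L, 3 le L, 4 ber L.
  The penult (syllable 3, le) is light, so stress falls on the antepenult (syllable 2, len).
  → primary stress on syllable 2.
Suffixed `plun.len.le.ber.re` (5 syllables):
  Weights: 3 le L, 4 ber L, 5 re L.
  The penult (syllable 4, ber) is light, so stress falls on the antepenult (syllable 3, le).
  → primary stress on syllable 3.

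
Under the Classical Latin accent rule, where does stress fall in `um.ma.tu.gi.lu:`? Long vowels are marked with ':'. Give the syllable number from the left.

Classical Latin: stress the penult if heavy (long vowel or closed), else the antepenult.
Weights: 3 tu L, 4 gi L, 5 lu: H.
The penult (syllable 4, gi) is light, so stress falls on the antepenult (syllable 3, tu).
Stress on syllable 3: um.ma.ˈtu.gi.lu:.

3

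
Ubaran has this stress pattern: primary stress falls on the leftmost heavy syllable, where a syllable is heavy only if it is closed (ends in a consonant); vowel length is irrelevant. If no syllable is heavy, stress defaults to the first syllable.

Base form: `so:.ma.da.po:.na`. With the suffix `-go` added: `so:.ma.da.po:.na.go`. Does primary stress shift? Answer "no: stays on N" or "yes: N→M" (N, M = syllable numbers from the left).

Base `so:.ma.da.po:.na` (5 syllables):
  Weights: 1 so: L, 2 ma L, 3 da L, 4 po: L, 5 na L.
  No heavy syllable in the domain; default to the first syllable = syllable 1.
  → primary stress on syllable 1.
Suffixed `so:.ma.da.po:.na.go` (6 syllables):
  Weights: 1 so: L, 2 ma L, 3 da L, 4 po: L, 5 na L, 6 go L.
  No heavy syllable in the domain; default to the first syllable = syllable 1.
  → primary stress on syllable 1.

no: stays on 1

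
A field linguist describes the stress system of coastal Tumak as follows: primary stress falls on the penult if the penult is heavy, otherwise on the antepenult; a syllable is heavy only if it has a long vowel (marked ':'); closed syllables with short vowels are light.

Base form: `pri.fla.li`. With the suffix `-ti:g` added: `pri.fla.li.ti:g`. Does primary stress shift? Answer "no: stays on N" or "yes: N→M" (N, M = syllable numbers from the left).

Base `pri.fla.li` (3 syllables):
  Weights: 1 pri L, 2 fla L, 3 li L.
  The penult (syllable 2, fla) is light, so stress falls on the antepenult (syllable 1, pri).
  → primary stress on syllable 1.
Suffixed `pri.fla.li.ti:g` (4 syllables):
  Weights: 2 fla L, 3 li L, 4 ti:g H.
  The penult (syllable 3, li) is light, so stress falls on the antepenult (syllable 2, fla).
  → primary stress on syllable 2.

yes: 1→2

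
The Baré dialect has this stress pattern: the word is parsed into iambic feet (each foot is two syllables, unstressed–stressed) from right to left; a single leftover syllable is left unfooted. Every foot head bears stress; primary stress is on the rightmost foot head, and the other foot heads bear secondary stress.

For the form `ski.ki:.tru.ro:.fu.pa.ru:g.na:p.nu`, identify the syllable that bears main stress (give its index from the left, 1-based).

Parse right to left into iambic (σˈσ) feet: ski (ki:.ˈtru) (ro:.ˈfu) (pa.ˈru:g) (na:p.ˈnu). Syllable 1 is left unfooted.
Foot heads (stressed positions): 3, 5, 7, 9.
End Rule Rightmost: primary stress on the rightmost head = syllable 9.
Primary stress: syllable 9 → ski.ki:.tru.ro:.fu.pa.ru:g.na:p.ˈnu.

9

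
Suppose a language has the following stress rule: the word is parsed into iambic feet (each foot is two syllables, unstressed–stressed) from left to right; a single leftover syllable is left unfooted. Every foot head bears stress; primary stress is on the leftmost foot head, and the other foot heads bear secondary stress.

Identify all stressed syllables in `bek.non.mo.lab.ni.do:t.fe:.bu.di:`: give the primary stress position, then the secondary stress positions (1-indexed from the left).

primary 2, secondary 4, 6, 8

Parse left to right into iambic (σˈσ) feet: (bek.ˈnon) (mo.ˈlab) (ni.ˈdo:t) (fe:.ˈbu) di:. Syllable 9 is left unfooted.
Foot heads (stressed positions): 2, 4, 6, 8.
End Rule Leftmost: primary stress on the leftmost head = syllable 2.
Secondary stress on 4, 6, 8: bek.ˈnon.mo.ˌlab.ni.ˌdo:t.fe:.ˌbu.di:.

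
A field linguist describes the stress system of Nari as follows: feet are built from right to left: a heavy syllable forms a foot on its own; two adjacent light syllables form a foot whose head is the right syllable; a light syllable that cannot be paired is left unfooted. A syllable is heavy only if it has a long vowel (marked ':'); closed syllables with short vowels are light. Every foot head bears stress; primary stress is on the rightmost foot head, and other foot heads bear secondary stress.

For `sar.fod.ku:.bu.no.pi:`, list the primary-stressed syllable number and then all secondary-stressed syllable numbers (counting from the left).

primary 6, secondary 2, 3, 5

Weights: 1 sar L, 2 fod L, 3 ku: H, 4 bu L, 5 no L, 6 pi: H.
Parse right to left (heavy = foot alone; LL = one foot; stranded L unfooted): (sar.ˈfod) (ˈku:) (bu.ˈno) (ˈpi:).
Foot heads: 2, 3, 5, 6.
Primary stress on the rightmost head = syllable 6.
Secondary stress on 2, 3, 5: sar.ˌfod.ˌku:.bu.ˌno.ˈpi:.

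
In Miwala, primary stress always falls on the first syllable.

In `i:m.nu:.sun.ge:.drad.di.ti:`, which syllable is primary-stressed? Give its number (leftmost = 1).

The word has 7 syllables; the first syllable is syllable 1 (i:m).
Primary stress: syllable 1 → ˈi:m.nu:.sun.ge:.drad.di.ti:.

1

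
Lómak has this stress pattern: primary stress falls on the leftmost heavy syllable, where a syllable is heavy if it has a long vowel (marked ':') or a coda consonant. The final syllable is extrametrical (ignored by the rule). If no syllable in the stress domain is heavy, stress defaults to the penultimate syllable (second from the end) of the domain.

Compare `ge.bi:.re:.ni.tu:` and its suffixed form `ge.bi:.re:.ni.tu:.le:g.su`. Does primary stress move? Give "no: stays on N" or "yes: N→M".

Base `ge.bi:.re:.ni.tu:` (5 syllables):
  The final syllable (5, tu:) is extrametrical; the stress domain is syllables 1–4.
  Weights: 1 ge L, 2 bi: H, 3 re: H, 4 ni L.
  Heavy syllables in the domain: 2, 3. The leftmost is syllable 2 (bi:).
  → primary stress on syllable 2.
Suffixed `ge.bi:.re:.ni.tu:.le:g.su` (7 syllables):
  The final syllable (7, su) is extrametrical; the stress domain is syllables 1–6.
  Weights: 1 ge L, 2 bi: H, 3 re: H, 4 ni L, 5 tu: H, 6 le:g H.
  Heavy syllables in the domain: 2, 3, 5, 6. The leftmost is syllable 2 (bi:).
  → primary stress on syllable 2.

no: stays on 2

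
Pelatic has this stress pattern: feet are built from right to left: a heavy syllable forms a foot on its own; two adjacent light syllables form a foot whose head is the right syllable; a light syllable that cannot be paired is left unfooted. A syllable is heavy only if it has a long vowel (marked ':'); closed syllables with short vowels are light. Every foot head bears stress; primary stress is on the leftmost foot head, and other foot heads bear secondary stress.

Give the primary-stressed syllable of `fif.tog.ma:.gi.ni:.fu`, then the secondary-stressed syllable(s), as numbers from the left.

Weights: 1 fif L, 2 tog L, 3 ma: H, 4 gi L, 5 ni: H, 6 fu L.
Parse right to left (heavy = foot alone; LL = one foot; stranded L unfooted): (fif.ˈtog) (ˈma:) gi (ˈni:) fu.
Foot heads: 2, 3, 5.
Primary stress on the leftmost head = syllable 2.
Secondary stress on 3, 5: fif.ˈtog.ˌma:.gi.ˌni:.fu.

primary 2, secondary 3, 5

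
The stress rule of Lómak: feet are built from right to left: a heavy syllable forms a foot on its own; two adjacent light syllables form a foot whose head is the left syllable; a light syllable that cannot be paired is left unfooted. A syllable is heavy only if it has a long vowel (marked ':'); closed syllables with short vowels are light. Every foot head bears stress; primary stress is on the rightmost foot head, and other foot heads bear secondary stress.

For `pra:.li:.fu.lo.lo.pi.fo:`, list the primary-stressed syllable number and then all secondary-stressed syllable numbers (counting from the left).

primary 7, secondary 1, 2, 3, 5

Weights: 1 pra: H, 2 li: H, 3 fu L, 4 lo L, 5 lo L, 6 pi L, 7 fo: H.
Parse right to left (heavy = foot alone; LL = one foot; stranded L unfooted): (ˈpra:) (ˈli:) (ˈfu.lo) (ˈlo.pi) (ˈfo:).
Foot heads: 1, 2, 3, 5, 7.
Primary stress on the rightmost head = syllable 7.
Secondary stress on 1, 2, 3, 5: ˌpra:.ˌli:.ˌfu.lo.ˌlo.pi.ˈfo:.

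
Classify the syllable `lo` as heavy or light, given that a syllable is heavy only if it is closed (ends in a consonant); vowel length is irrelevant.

`lo`: short vowel, open (no coda). Open (no coda) → light.

light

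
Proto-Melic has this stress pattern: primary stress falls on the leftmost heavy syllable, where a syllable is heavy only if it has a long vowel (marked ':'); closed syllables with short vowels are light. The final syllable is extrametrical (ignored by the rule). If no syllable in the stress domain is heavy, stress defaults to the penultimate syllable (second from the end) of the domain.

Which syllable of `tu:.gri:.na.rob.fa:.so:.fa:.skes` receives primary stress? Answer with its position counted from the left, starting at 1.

1

The final syllable (8, skes) is extrametrical; the stress domain is syllables 1–7.
Weights: 1 tu: H, 2 gri: H, 3 na L, 4 rob L, 5 fa: H, 6 so: H, 7 fa: H.
Heavy syllables in the domain: 1, 2, 5, 6, 7. The leftmost is syllable 1 (tu:).
Primary stress: syllable 1 → ˈtu:.gri:.na.rob.fa:.so:.fa:.skes.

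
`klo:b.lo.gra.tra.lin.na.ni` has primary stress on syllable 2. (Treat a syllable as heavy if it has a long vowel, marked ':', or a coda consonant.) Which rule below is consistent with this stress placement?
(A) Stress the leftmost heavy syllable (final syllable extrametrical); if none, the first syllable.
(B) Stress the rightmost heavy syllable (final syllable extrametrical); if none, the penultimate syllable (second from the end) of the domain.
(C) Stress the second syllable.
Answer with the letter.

C

Rule A → syllable 1 (observed: 2).
Rule B → syllable 5 (observed: 2).
Rule C → syllable 2 ✓.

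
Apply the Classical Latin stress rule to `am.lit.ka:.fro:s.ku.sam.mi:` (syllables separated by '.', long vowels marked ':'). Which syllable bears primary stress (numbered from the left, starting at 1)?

6

Classical Latin: stress the penult if heavy (long vowel or closed), else the antepenult.
Weights: 5 ku L, 6 sam H, 7 mi: H.
The penult (syllable 6, sam) is heavy, so it takes stress.
Stress on syllable 6: am.lit.ka:.fro:s.ku.ˈsam.mi:.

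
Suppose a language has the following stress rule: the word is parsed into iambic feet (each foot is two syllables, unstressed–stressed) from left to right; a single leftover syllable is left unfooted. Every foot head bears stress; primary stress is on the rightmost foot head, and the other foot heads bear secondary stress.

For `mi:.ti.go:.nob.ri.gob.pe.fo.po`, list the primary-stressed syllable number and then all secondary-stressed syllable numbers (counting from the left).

Parse left to right into iambic (σˈσ) feet: (mi:.ˈti) (go:.ˈnob) (ri.ˈgob) (pe.ˈfo) po. Syllable 9 is left unfooted.
Foot heads (stressed positions): 2, 4, 6, 8.
End Rule Rightmost: primary stress on the rightmost head = syllable 8.
Secondary stress on 2, 4, 6: mi:.ˌti.go:.ˌnob.ri.ˌgob.pe.ˈfo.po.

primary 8, secondary 2, 4, 6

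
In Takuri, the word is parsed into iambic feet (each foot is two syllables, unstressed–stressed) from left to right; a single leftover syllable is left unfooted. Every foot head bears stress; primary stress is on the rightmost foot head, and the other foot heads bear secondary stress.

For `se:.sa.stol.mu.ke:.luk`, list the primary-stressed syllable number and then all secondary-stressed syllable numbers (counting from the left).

Parse left to right into iambic (σˈσ) feet: (se:.ˈsa) (stol.ˈmu) (ke:.ˈluk).
Foot heads (stressed positions): 2, 4, 6.
End Rule Rightmost: primary stress on the rightmost head = syllable 6.
Secondary stress on 2, 4: se:.ˌsa.stol.ˌmu.ke:.ˈluk.

primary 6, secondary 2, 4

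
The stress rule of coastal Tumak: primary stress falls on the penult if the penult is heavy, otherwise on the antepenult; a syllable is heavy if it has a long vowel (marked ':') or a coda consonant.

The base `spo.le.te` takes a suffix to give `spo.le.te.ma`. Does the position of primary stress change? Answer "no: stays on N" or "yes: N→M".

yes: 1→2

Base `spo.le.te` (3 syllables):
  Weights: 1 spo L, 2 le L, 3 te L.
  The penult (syllable 2, le) is light, so stress falls on the antepenult (syllable 1, spo).
  → primary stress on syllable 1.
Suffixed `spo.le.te.ma` (4 syllables):
  Weights: 2 le L, 3 te L, 4 ma L.
  The penult (syllable 3, te) is light, so stress falls on the antepenult (syllable 2, le).
  → primary stress on syllable 2.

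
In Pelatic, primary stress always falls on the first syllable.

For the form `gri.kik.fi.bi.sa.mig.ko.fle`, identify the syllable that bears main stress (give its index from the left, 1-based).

1

The word has 8 syllables; the first syllable is syllable 1 (gri).
Primary stress: syllable 1 → ˈgri.kik.fi.bi.sa.mig.ko.fle.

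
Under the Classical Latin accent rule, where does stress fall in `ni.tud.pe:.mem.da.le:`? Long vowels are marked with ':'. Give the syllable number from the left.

4

Classical Latin: stress the penult if heavy (long vowel or closed), else the antepenult.
Weights: 4 mem H, 5 da L, 6 le: H.
The penult (syllable 5, da) is light, so stress falls on the antepenult (syllable 4, mem).
Stress on syllable 4: ni.tud.pe:.ˈmem.da.le:.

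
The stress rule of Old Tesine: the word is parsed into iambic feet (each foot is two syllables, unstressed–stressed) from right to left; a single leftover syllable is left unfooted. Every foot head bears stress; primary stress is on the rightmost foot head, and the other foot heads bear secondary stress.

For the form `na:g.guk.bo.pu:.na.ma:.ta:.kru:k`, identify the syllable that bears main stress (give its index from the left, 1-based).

Parse right to left into iambic (σˈσ) feet: (na:g.ˈguk) (bo.ˈpu:) (na.ˈma:) (ta:.ˈkru:k).
Foot heads (stressed positions): 2, 4, 6, 8.
End Rule Rightmost: primary stress on the rightmost head = syllable 8.
Primary stress: syllable 8 → na:g.guk.bo.pu:.na.ma:.ta:.ˈkru:k.

8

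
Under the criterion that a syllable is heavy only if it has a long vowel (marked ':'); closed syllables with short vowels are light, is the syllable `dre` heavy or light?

`dre`: short vowel, open (no coda). Short vowel → light.

light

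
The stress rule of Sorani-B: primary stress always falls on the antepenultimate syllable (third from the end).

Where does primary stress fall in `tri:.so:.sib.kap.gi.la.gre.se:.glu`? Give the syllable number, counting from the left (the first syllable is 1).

7

The word has 9 syllables; the antepenultimate syllable (third from the end) is syllable 7 (gre).
Primary stress: syllable 7 → tri:.so:.sib.kap.gi.la.ˈgre.se:.glu.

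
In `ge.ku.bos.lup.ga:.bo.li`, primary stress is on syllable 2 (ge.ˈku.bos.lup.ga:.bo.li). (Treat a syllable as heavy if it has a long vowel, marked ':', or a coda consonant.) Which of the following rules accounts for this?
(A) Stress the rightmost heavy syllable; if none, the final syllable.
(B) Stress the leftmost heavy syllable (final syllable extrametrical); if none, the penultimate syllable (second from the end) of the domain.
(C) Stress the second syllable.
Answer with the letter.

Rule A → syllable 5 (observed: 2).
Rule B → syllable 3 (observed: 2).
Rule C → syllable 2 ✓.

C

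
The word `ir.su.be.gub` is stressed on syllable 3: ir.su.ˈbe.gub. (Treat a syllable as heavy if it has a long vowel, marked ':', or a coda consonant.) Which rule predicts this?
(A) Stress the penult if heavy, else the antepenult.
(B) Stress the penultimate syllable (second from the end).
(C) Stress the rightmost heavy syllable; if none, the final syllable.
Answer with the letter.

Rule A → syllable 2 (observed: 3).
Rule B → syllable 3 ✓.
Rule C → syllable 4 (observed: 3).

B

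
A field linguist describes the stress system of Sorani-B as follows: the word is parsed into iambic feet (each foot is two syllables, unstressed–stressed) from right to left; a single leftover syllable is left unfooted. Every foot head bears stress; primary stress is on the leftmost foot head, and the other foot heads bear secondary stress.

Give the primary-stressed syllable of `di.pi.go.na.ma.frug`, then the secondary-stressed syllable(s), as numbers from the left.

Parse right to left into iambic (σˈσ) feet: (di.ˈpi) (go.ˈna) (ma.ˈfrug).
Foot heads (stressed positions): 2, 4, 6.
End Rule Leftmost: primary stress on the leftmost head = syllable 2.
Secondary stress on 4, 6: di.ˈpi.go.ˌna.ma.ˌfrug.

primary 2, secondary 4, 6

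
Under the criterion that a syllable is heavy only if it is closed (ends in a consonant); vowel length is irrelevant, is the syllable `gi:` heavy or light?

light

`gi:`: long vowel, open (no coda). Open (no coda) → light.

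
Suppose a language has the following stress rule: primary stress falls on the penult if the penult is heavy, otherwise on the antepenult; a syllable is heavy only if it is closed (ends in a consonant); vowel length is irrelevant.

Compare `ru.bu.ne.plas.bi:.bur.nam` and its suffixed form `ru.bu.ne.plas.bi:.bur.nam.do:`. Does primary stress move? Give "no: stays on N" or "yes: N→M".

yes: 6→7

Base `ru.bu.ne.plas.bi:.bur.nam` (7 syllables):
  Weights: 5 bi: L, 6 bur H, 7 nam H.
  The penult (syllable 6, bur) is heavy, so it takes stress.
  → primary stress on syllable 6.
Suffixed `ru.bu.ne.plas.bi:.bur.nam.do:` (8 syllables):
  Weights: 6 bur H, 7 nam H, 8 do: L.
  The penult (syllable 7, nam) is heavy, so it takes stress.
  → primary stress on syllable 7.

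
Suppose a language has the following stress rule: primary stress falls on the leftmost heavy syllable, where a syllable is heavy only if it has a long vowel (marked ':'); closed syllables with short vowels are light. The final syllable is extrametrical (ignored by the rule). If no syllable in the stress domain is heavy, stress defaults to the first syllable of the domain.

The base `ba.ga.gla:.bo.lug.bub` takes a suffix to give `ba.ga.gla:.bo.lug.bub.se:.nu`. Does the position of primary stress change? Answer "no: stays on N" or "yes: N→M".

no: stays on 3

Base `ba.ga.gla:.bo.lug.bub` (6 syllables):
  The final syllable (6, bub) is extrametrical; the stress domain is syllables 1–5.
  Weights: 1 ba L, 2 ga L, 3 gla: H, 4 bo L, 5 lug L.
  Heavy syllables in the domain: 3. The leftmost is syllable 3 (gla:).
  → primary stress on syllable 3.
Suffixed `ba.ga.gla:.bo.lug.bub.se:.nu` (8 syllables):
  The final syllable (8, nu) is extrametrical; the stress domain is syllables 1–7.
  Weights: 1 ba L, 2 ga L, 3 gla: H, 4 bo L, 5 lug L, 6 bub L, 7 se: H.
  Heavy syllables in the domain: 3, 7. The leftmost is syllable 3 (gla:).
  → primary stress on syllable 3.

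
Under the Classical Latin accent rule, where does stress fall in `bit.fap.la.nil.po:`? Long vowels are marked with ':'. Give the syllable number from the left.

4

Classical Latin: stress the penult if heavy (long vowel or closed), else the antepenult.
Weights: 3 la L, 4 nil H, 5 po: H.
The penult (syllable 4, nil) is heavy, so it takes stress.
Stress on syllable 4: bit.fap.la.ˈnil.po:.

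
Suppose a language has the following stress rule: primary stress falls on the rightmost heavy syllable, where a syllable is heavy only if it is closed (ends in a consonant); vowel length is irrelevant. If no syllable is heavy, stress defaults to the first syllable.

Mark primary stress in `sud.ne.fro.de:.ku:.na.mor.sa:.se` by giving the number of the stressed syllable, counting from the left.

7

Weights: 1 sud H, 2 ne L, 3 fro L, 4 de: L, 5 ku: L, 6 na L, 7 mor H, 8 sa: L, 9 se L.
Heavy syllables in the domain: 1, 7. The rightmost is syllable 7 (mor).
Primary stress: syllable 7 → sud.ne.fro.de:.ku:.na.ˈmor.sa:.se.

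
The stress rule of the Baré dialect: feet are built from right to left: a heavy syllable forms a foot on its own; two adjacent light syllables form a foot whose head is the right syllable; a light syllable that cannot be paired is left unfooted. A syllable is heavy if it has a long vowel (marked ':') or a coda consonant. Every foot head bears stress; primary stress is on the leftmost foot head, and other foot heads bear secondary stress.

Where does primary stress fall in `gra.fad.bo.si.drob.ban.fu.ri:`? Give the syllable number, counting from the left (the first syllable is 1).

2

Weights: 1 gra L, 2 fad H, 3 bo L, 4 si L, 5 drob H, 6 ban H, 7 fu L, 8 ri: H.
Parse right to left (heavy = foot alone; LL = one foot; stranded L unfooted): gra (ˈfad) (bo.ˈsi) (ˈdrob) (ˈban) fu (ˈri:).
Foot heads: 2, 4, 5, 6, 8.
Primary stress on the leftmost head = syllable 2.
Primary stress: syllable 2 → gra.ˈfad.bo.si.drob.ban.fu.ri:.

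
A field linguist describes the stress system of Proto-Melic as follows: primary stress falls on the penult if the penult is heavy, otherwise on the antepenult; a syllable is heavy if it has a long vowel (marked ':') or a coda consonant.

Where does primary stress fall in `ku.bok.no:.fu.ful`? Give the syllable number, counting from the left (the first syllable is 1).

3

Weights: 3 no: H, 4 fu L, 5 ful H.
The penult (syllable 4, fu) is light, so stress falls on the antepenult (syllable 3, no:).
Primary stress: syllable 3 → ku.bok.ˈno:.fu.ful.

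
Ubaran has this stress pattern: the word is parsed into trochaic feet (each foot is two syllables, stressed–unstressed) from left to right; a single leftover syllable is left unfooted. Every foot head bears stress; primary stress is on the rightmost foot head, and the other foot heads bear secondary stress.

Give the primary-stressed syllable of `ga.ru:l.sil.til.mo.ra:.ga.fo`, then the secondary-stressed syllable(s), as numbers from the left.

Parse left to right into trochaic (ˈσσ) feet: (ˈga.ru:l) (ˈsil.til) (ˈmo.ra:) (ˈga.fo).
Foot heads (stressed positions): 1, 3, 5, 7.
End Rule Rightmost: primary stress on the rightmost head = syllable 7.
Secondary stress on 1, 3, 5: ˌga.ru:l.ˌsil.til.ˌmo.ra:.ˈga.fo.

primary 7, secondary 1, 3, 5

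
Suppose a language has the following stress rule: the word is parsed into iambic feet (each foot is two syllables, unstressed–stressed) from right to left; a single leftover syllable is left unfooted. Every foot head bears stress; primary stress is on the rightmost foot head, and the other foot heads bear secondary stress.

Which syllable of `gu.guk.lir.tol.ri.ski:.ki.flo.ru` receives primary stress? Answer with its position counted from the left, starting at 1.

Parse right to left into iambic (σˈσ) feet: gu (guk.ˈlir) (tol.ˈri) (ski:.ˈki) (flo.ˈru). Syllable 1 is left unfooted.
Foot heads (stressed positions): 3, 5, 7, 9.
End Rule Rightmost: primary stress on the rightmost head = syllable 9.
Primary stress: syllable 9 → gu.guk.lir.tol.ri.ski:.ki.flo.ˈru.

9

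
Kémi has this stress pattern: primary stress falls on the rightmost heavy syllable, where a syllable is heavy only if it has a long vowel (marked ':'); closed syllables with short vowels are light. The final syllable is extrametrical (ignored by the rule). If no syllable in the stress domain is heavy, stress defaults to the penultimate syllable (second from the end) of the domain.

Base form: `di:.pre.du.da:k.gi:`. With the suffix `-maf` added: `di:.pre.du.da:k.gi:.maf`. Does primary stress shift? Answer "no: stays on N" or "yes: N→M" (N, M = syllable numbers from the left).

yes: 4→5

Base `di:.pre.du.da:k.gi:` (5 syllables):
  The final syllable (5, gi:) is extrametrical; the stress domain is syllables 1–4.
  Weights: 1 di: H, 2 pre L, 3 du L, 4 da:k H.
  Heavy syllables in the domain: 1, 4. The rightmost is syllable 4 (da:k).
  → primary stress on syllable 4.
Suffixed `di:.pre.du.da:k.gi:.maf` (6 syllables):
  The final syllable (6, maf) is extrametrical; the stress domain is syllables 1–5.
  Weights: 1 di: H, 2 pre L, 3 du L, 4 da:k H, 5 gi: H.
  Heavy syllables in the domain: 1, 4, 5. The rightmost is syllable 5 (gi:).
  → primary stress on syllable 5.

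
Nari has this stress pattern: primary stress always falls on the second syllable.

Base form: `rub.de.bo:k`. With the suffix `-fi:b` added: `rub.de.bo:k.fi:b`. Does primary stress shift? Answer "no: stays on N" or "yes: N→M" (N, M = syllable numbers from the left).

no: stays on 2

Base `rub.de.bo:k` (3 syllables):
  The word has 3 syllables; the second syllable is syllable 2 (de).
  → primary stress on syllable 2.
Suffixed `rub.de.bo:k.fi:b` (4 syllables):
  The word has 4 syllables; the second syllable is syllable 2 (de).
  → primary stress on syllable 2.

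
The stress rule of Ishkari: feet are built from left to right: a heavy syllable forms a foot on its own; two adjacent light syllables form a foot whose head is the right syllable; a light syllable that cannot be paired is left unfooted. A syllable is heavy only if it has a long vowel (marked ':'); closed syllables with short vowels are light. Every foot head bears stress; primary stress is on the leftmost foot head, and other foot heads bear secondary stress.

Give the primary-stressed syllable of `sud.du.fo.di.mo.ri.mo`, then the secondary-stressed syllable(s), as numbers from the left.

primary 2, secondary 4, 6

Weights: 1 sud L, 2 du L, 3 fo L, 4 di L, 5 mo L, 6 ri L, 7 mo L.
Parse left to right (heavy = foot alone; LL = one foot; stranded L unfooted): (sud.ˈdu) (fo.ˈdi) (mo.ˈri) mo.
Foot heads: 2, 4, 6.
Primary stress on the leftmost head = syllable 2.
Secondary stress on 4, 6: sud.ˈdu.fo.ˌdi.mo.ˌri.mo.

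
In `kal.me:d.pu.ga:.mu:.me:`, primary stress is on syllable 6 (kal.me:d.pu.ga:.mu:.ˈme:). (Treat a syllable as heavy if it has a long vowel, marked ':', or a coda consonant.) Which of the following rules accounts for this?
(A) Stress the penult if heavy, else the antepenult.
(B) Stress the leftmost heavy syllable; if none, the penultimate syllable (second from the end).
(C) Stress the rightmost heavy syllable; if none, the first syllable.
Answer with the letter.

C

Rule A → syllable 5 (observed: 6).
Rule B → syllable 1 (observed: 6).
Rule C → syllable 6 ✓.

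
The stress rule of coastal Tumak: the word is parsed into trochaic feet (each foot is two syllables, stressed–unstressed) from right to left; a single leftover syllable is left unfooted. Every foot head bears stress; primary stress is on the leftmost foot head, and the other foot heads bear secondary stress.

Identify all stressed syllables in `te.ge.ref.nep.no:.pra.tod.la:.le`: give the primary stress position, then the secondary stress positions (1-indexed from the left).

primary 2, secondary 4, 6, 8

Parse right to left into trochaic (ˈσσ) feet: te (ˈge.ref) (ˈnep.no:) (ˈpra.tod) (ˈla:.le). Syllable 1 is left unfooted.
Foot heads (stressed positions): 2, 4, 6, 8.
End Rule Leftmost: primary stress on the leftmost head = syllable 2.
Secondary stress on 4, 6, 8: te.ˈge.ref.ˌnep.no:.ˌpra.tod.ˌla:.le.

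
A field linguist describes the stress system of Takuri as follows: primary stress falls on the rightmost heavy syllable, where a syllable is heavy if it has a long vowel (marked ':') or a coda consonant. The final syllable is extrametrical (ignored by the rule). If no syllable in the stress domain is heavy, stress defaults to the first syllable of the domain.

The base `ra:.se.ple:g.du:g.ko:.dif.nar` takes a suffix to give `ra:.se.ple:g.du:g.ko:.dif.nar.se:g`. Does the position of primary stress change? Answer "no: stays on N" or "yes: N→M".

Base `ra:.se.ple:g.du:g.ko:.dif.nar` (7 syllables):
  The final syllable (7, nar) is extrametrical; the stress domain is syllables 1–6.
  Weights: 1 ra: H, 2 se L, 3 ple:g H, 4 du:g H, 5 ko: H, 6 dif H.
  Heavy syllables in the domain: 1, 3, 4, 5, 6. The rightmost is syllable 6 (dif).
  → primary stress on syllable 6.
Suffixed `ra:.se.ple:g.du:g.ko:.dif.nar.se:g` (8 syllables):
  The final syllable (8, se:g) is extrametrical; the stress domain is syllables 1–7.
  Weights: 1 ra: H, 2 se L, 3 ple:g H, 4 du:g H, 5 ko: H, 6 dif H, 7 nar H.
  Heavy syllables in the domain: 1, 3, 4, 5, 6, 7. The rightmost is syllable 7 (nar).
  → primary stress on syllable 7.

yes: 6→7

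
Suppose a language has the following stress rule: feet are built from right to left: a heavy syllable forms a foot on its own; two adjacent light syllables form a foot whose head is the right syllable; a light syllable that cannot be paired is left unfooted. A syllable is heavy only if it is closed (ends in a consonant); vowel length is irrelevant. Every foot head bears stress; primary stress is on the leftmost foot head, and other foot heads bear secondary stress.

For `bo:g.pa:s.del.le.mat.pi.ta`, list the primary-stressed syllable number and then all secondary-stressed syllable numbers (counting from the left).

Weights: 1 bo:g H, 2 pa:s H, 3 del H, 4 le L, 5 mat H, 6 pi L, 7 ta L.
Parse right to left (heavy = foot alone; LL = one foot; stranded L unfooted): (ˈbo:g) (ˈpa:s) (ˈdel) le (ˈmat) (pi.ˈta).
Foot heads: 1, 2, 3, 5, 7.
Primary stress on the leftmost head = syllable 1.
Secondary stress on 2, 3, 5, 7: ˈbo:g.ˌpa:s.ˌdel.le.ˌmat.pi.ˌta.

primary 1, secondary 2, 3, 5, 7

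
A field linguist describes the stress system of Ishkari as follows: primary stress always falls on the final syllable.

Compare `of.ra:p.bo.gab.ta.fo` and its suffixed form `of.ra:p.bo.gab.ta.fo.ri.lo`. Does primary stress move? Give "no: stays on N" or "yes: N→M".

Base `of.ra:p.bo.gab.ta.fo` (6 syllables):
  The word has 6 syllables; the final syllable is syllable 6 (fo).
  → primary stress on syllable 6.
Suffixed `of.ra:p.bo.gab.ta.fo.ri.lo` (8 syllables):
  The word has 8 syllables; the final syllable is syllable 8 (lo).
  → primary stress on syllable 8.

yes: 6→8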